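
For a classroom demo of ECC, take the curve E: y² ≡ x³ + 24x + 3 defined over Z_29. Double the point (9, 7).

(10, 5)

tangent at (9, 7): λ = (3·9² + 24)/(2·7) ≡ 6/14. 14⁻¹ ≡ 27 (mod 29) since 14·27 = 378 ≡ 1, so λ ≡ 6·27 ≡ 17.
  x = λ² - 9 - 9 = 289 - 18 ≡ 10; y = λ·(9 - 10) - 7 ≡ 5. → (10, 5)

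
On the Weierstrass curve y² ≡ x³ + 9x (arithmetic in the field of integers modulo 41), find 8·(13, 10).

Write P = (13, 10).
Double-and-add on 8 = (1000)₂. Start with P = (13, 10) for the leading 1-bit.
double: tangent at (13, 10): λ = (3·13² + 9)/(2·10) ≡ 24/20. 20⁻¹ ≡ 39 (mod 41) since 20·39 = 780 ≡ 1, so λ ≡ 24·39 ≡ 34.
  x = λ² - 13 - 13 = 1156 - 26 ≡ 23; y = λ·(13 - 23) - 10 ≡ 19. → (23, 19)
double: tangent at (23, 19): λ = (3·23² + 9)/(2·19) ≡ 38/38. 38⁻¹ ≡ 27 (mod 41), so λ ≡ 38·27 ≡ 1.
  x = λ² - 23 - 23 = 1 - 46 ≡ 37; y = λ·(23 - 37) - 19 ≡ 8. → (37, 8)
double: tangent at (37, 8): λ = (3·37² + 9)/(2·8) ≡ 16/16. 16⁻¹ ≡ 18 (mod 41) since 16·18 = 288 ≡ 1, so λ ≡ 16·18 ≡ 1.
  x = λ² - 37 - 37 = 1 - 74 ≡ 9; y = λ·(37 - 9) - 8 ≡ 20. → (9, 20)

(9, 20)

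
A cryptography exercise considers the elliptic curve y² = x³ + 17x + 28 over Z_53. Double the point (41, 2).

tangent at (41, 2): λ = (3·41² + 17)/(2·2) ≡ 25/4. 4⁻¹ ≡ 40 (mod 53) since 4·40 = 160 ≡ 1, so λ ≡ 25·40 ≡ 46.
  x = λ² - 41 - 41 = 2116 - 82 ≡ 20; y = λ·(41 - 20) - 2 ≡ 10. → (20, 10)

(20, 10)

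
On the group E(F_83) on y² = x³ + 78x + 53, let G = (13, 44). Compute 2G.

(51, 75)

tangent at (13, 44): λ = (3·13² + 78)/(2·44) ≡ 4/5. 5⁻¹ ≡ 50 (mod 83) since 5·50 = 250 ≡ 1, so λ ≡ 4·50 ≡ 34.
  x = λ² - 13 - 13 = 1156 - 26 ≡ 51; y = λ·(13 - 51) - 44 ≡ 75. → (51, 75)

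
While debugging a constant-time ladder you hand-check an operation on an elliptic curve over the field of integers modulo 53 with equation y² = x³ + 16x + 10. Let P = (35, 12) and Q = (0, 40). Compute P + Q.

(25, 33)

(35, 12) + (0, 40). λ = (40 - 12)/(0 - 35) ≡ 28/18 mod 53. 18⁻¹ ≡ 3 (mod 53), so λ ≡ 31.
  x = λ² - 35 - 0 = 961 - 35 ≡ 25; y = λ·(35 - 25) - 12 ≡ 33. → (25, 33)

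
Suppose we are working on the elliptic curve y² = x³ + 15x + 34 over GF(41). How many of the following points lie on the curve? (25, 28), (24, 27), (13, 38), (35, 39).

1

(25, 28): 28² ≡ 5, rhs ≡ 3 → off.
(24, 27): 27² ≡ 32, rhs ≡ 32 → on.
(13, 38): 38² ≡ 9, rhs ≡ 7 → off.
(35, 39): 39² ≡ 4, rhs ≡ 15 → off.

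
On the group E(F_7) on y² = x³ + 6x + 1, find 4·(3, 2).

(3, 2)

Write Q = (3, 2).
Repeated addition: build up to 4Q.
2Q: tangent at (3, 2): λ = (3·3² + 6)/(2·2) ≡ 5/4. 4⁻¹ ≡ 2 (mod 7), so λ ≡ 5·2 ≡ 3.
  x = λ² - 3 - 3 = 9 - 6 ≡ 3; y = λ·(3 - 3) - 2 ≡ 5. → (3, 5)
3Q: (3, 5) + (3, 2): same x and y₁ ≡ -y₂, so the sum is O.
4Q: O + (3, 2) = (3, 2) (identity).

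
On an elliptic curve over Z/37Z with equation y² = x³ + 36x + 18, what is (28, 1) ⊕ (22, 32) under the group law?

(25, 2)

(28, 1) + (22, 32). λ = (32 - 1)/(22 - 28) ≡ 31/31 mod 37. 31⁻¹ ≡ 6 (mod 37) since 31·6 = 186 ≡ 1, so λ ≡ 1.
  x = λ² - 28 - 22 = 1 - 50 ≡ 25; y = λ·(28 - 25) - 1 ≡ 2. → (25, 2)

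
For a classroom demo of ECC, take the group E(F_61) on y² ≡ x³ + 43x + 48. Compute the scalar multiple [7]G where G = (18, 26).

(6, 20)

Double-and-add on 7 = (111)₂. Start with G = (18, 26) for the leading 1-bit.
double: tangent at (18, 26): λ = (3·18² + 43)/(2·26) ≡ 39/52. 52⁻¹ ≡ 27 (mod 61) since 52·27 = 1404 ≡ 1, so λ ≡ 39·27 ≡ 16.
  x = λ² - 18 - 18 = 256 - 36 ≡ 37; y = λ·(18 - 37) - 26 ≡ 36. → (37, 36)
add G: (37, 36) + (18, 26). λ = (26 - 36)/(18 - 37) ≡ 51/42 mod 61. 42⁻¹ ≡ 16 (mod 61) since 42·16 = 672 ≡ 1, so λ ≡ 23.
  x = λ² - 37 - 18 = 529 - 55 ≡ 47; y = λ·(37 - 47) - 36 ≡ 39. → (47, 39)
double: tangent at (47, 39): λ = (3·47² + 43)/(2·39) ≡ 21/17. 17⁻¹ ≡ 18 (mod 61) since 17·18 = 306 ≡ 1, so λ ≡ 21·18 ≡ 12.
  x = λ² - 47 - 47 = 144 - 94 ≡ 50; y = λ·(47 - 50) - 39 ≡ 47. → (50, 47)
add G: (50, 47) + (18, 26). λ = (26 - 47)/(18 - 50) ≡ 40/29 mod 61. 29⁻¹ ≡ 40 (mod 61) since 29·40 = 1160 ≡ 1, so λ ≡ 14.
  x = λ² - 50 - 18 = 196 - 68 ≡ 6; y = λ·(50 - 6) - 47 ≡ 20. → (6, 20)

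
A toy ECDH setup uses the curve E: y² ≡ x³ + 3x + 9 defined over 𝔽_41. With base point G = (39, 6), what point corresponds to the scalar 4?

Repeated addition: build up to 4G.
2G: tangent at (39, 6): λ = (3·39² + 3)/(2·6) ≡ 15/12. 12⁻¹ ≡ 24 (mod 41) since 12·24 = 288 ≡ 1, so λ ≡ 15·24 ≡ 32.
  x = λ² - 39 - 39 = 1024 - 78 ≡ 3; y = λ·(39 - 3) - 6 ≡ 39. → (3, 39)
3G: (3, 39) + (39, 6). λ = (6 - 39)/(39 - 3) ≡ 8/36 mod 41. 36⁻¹ ≡ 8 (mod 41), so λ ≡ 23.
  x = λ² - 3 - 39 = 529 - 42 ≡ 36; y = λ·(3 - 36) - 39 ≡ 22. → (36, 22)
4G: (36, 22) + (39, 6). λ = (6 - 22)/(39 - 36) ≡ 25/3 mod 41. 3⁻¹ ≡ 14 (mod 41), so λ ≡ 22.
  x = λ² - 36 - 39 = 484 - 75 ≡ 40; y = λ·(36 - 40) - 22 ≡ 13. → (40, 13)

(40, 13)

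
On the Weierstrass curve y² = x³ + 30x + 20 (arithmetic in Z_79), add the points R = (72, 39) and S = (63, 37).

(72, 39) + (63, 37). λ = (37 - 39)/(63 - 72) ≡ 77/70 mod 79. 70⁻¹ ≡ 35 (mod 79), so λ ≡ 9.
  x = λ² - 72 - 63 = 81 - 135 ≡ 25; y = λ·(72 - 25) - 39 ≡ 68. → (25, 68)

(25, 68)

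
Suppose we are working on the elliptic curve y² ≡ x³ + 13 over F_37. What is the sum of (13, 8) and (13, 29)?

O

The two points share x = 13 and their y-coordinates satisfy 8 + 29 ≡ 0 (mod 37), so they are inverses. Their sum is the point at infinity.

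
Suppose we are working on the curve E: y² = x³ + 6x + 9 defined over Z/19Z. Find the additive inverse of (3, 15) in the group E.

-(3, 15) = (3, -15 mod 19) = (3, 4).

(3, 4)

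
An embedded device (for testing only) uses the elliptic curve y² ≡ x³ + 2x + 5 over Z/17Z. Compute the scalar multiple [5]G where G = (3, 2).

Repeated addition: build up to 5G.
2G: tangent at (3, 2): λ = (3·3² + 2)/(2·2) ≡ 12/4. 4⁻¹ ≡ 13 (mod 17) since 4·13 = 52 ≡ 1, so λ ≡ 12·13 ≡ 3.
  x = λ² - 3 - 3 = 9 - 6 ≡ 3; y = λ·(3 - 3) - 2 ≡ 15. → (3, 15)
3G: (3, 15) + (3, 2): same x and y₁ ≡ -y₂, so the sum is 𝒪.
4G: 𝒪 + (3, 2) = (3, 2) (identity).
5G: tangent at (3, 2): λ = (3·3² + 2)/(2·2) ≡ 12/4. 4⁻¹ ≡ 13 (mod 17), so λ ≡ 12·13 ≡ 3.
  x = λ² - 3 - 3 = 9 - 6 ≡ 3; y = λ·(3 - 3) - 2 ≡ 15. → (3, 15)

(3, 15)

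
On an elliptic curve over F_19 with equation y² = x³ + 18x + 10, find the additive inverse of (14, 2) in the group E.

(14, 17)

-(14, 2) = (14, -2 mod 19) = (14, 17).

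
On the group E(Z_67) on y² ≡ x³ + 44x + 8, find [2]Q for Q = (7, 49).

tangent at (7, 49): λ = (3·7² + 44)/(2·49) ≡ 57/31. 31⁻¹ ≡ 13 (mod 67), so λ ≡ 57·13 ≡ 4.
  x = λ² - 7 - 7 = 16 - 14 ≡ 2; y = λ·(7 - 2) - 49 ≡ 38. → (2, 38)

(2, 38)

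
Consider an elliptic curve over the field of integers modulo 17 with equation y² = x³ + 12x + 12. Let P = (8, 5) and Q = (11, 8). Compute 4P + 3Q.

(11, 8)

First 4P:
Double-and-add on 4 = (100)₂. Start with P = (8, 5) for the leading 1-bit.
double: tangent at (8, 5): λ = (3·8² + 12)/(2·5) ≡ 0/10. 10⁻¹ ≡ 12 (mod 17), so λ ≡ 0·12 ≡ 0.
  x = λ² - 8 - 8 = 0 - 16 ≡ 1; y = λ·(8 - 1) - 5 ≡ 12. → (1, 12)
double: tangent at (1, 12): λ = (3·1² + 12)/(2·12) ≡ 15/7. 7⁻¹ ≡ 5 (mod 17), so λ ≡ 15·5 ≡ 7.
  x = λ² - 1 - 1 = 49 - 2 ≡ 13; y = λ·(1 - 13) - 12 ≡ 6. → (13, 6)
4P = (13, 6).
Next 3Q:
Repeated addition: build up to 3Q.
2Q: tangent at (11, 8): λ = (3·11² + 12)/(2·8) ≡ 1/16. 16⁻¹ ≡ 16 (mod 17), so λ ≡ 1·16 ≡ 16.
  x = λ² - 11 - 11 = 256 - 22 ≡ 13; y = λ·(11 - 13) - 8 ≡ 11. → (13, 11)
3Q: (13, 11) + (11, 8). λ = (8 - 11)/(11 - 13) ≡ 14/15 mod 17. 15⁻¹ ≡ 8 (mod 17), so λ ≡ 10.
  x = λ² - 13 - 11 = 100 - 24 ≡ 8; y = λ·(13 - 8) - 11 ≡ 5. → (8, 5)
3Q = (8, 5).
Finally 4P + 3Q:
(13, 6) + (8, 5). λ = (5 - 6)/(8 - 13) ≡ 16/12 mod 17. 12⁻¹ ≡ 10 (mod 17) since 12·10 = 120 ≡ 1, so λ ≡ 7.
  x = λ² - 13 - 8 = 49 - 21 ≡ 11; y = λ·(13 - 11) - 6 ≡ 8. → (11, 8)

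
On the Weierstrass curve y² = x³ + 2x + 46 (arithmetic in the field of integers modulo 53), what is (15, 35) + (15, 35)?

(29, 31)

tangent at (15, 35): λ = (3·15² + 2)/(2·35) ≡ 41/17. 17⁻¹ ≡ 25 (mod 53) since 17·25 = 425 ≡ 1, so λ ≡ 41·25 ≡ 18.
  x = λ² - 15 - 15 = 324 - 30 ≡ 29; y = λ·(15 - 29) - 35 ≡ 31. → (29, 31)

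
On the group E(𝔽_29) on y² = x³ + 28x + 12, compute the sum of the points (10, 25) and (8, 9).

(17, 6)

(10, 25) + (8, 9). λ = (9 - 25)/(8 - 10) ≡ 13/27 mod 29. 27⁻¹ ≡ 14 (mod 29), so λ ≡ 8.
  x = λ² - 10 - 8 = 64 - 18 ≡ 17; y = λ·(10 - 17) - 25 ≡ 6. → (17, 6)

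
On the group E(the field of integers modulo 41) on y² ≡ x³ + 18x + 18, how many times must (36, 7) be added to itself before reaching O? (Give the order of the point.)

8

2P: tangent at (36, 7): λ = (3·36² + 18)/(2·7) ≡ 11/14. 14⁻¹ ≡ 3 (mod 41) since 14·3 = 42 ≡ 1, so λ ≡ 11·3 ≡ 33.
  x = λ² - 36 - 36 = 1089 - 72 ≡ 33; y = λ·(36 - 33) - 7 ≡ 10. → (33, 10)
3P: (33, 10) + (36, 7). λ = (7 - 10)/(36 - 33) ≡ 38/3 mod 41. 3⁻¹ ≡ 14 (mod 41), so λ ≡ 40.
  x = λ² - 33 - 36 = 1600 - 69 ≡ 14; y = λ·(33 - 14) - 10 ≡ 12. → (14, 12)
4P: (14, 12) + (36, 7). λ = (7 - 12)/(36 - 14) ≡ 36/22 mod 41. 22⁻¹ ≡ 28 (mod 41) since 22·28 = 616 ≡ 1, so λ ≡ 24.
  x = λ² - 14 - 36 = 576 - 50 ≡ 34; y = λ·(14 - 34) - 12 ≡ 0. → (34, 0)
5P: (34, 0) + (36, 7). λ = (7 - 0)/(36 - 34) ≡ 7/2 mod 41. 2⁻¹ ≡ 21 (mod 41) since 2·21 = 42 ≡ 1, so λ ≡ 24.
  x = λ² - 34 - 36 = 576 - 70 ≡ 14; y = λ·(34 - 14) - 0 ≡ 29. → (14, 29)
6P: (14, 29) + (36, 7). λ = (7 - 29)/(36 - 14) ≡ 19/22 mod 41. 22⁻¹ ≡ 28 (mod 41), so λ ≡ 40.
  x = λ² - 14 - 36 = 1600 - 50 ≡ 33; y = λ·(14 - 33) - 29 ≡ 31. → (33, 31)
7P: (33, 31) + (36, 7). λ = (7 - 31)/(36 - 33) ≡ 17/3 mod 41. 3⁻¹ ≡ 14 (mod 41), so λ ≡ 33.
  x = λ² - 33 - 36 = 1089 - 69 ≡ 36; y = λ·(33 - 36) - 31 ≡ 34. → (36, 34)
8P: (36, 34) + (36, 7): same x and y₁ ≡ -y₂, so the sum is O.
8P = O, so the order is 8.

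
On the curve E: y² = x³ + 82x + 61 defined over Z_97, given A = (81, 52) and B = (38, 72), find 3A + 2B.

(77, 11)

First 3A:
Repeated addition: build up to 3A.
2A: tangent at (81, 52): λ = (3·81² + 82)/(2·52) ≡ 74/7. 7⁻¹ ≡ 14 (mod 97), so λ ≡ 74·14 ≡ 66.
  x = λ² - 81 - 81 = 4356 - 162 ≡ 23; y = λ·(81 - 23) - 52 ≡ 90. → (23, 90)
3A: (23, 90) + (81, 52). λ = (52 - 90)/(81 - 23) ≡ 59/58 mod 97. 58⁻¹ ≡ 92 (mod 97), so λ ≡ 93.
  x = λ² - 23 - 81 = 8649 - 104 ≡ 9; y = λ·(23 - 9) - 90 ≡ 48. → (9, 48)
3A = (9, 48).
Next 2B:
Repeated addition: build up to 2B.
2B: tangent at (38, 72): λ = (3·38² + 82)/(2·72) ≡ 49/47. 47⁻¹ ≡ 64 (mod 97), so λ ≡ 49·64 ≡ 32.
  x = λ² - 38 - 38 = 1024 - 76 ≡ 75; y = λ·(38 - 75) - 72 ≡ 5. → (75, 5)
2B = (75, 5).
Finally 3A + 2B:
(9, 48) + (75, 5). λ = (5 - 48)/(75 - 9) ≡ 54/66 mod 97. 66⁻¹ ≡ 25 (mod 97), so λ ≡ 89.
  x = λ² - 9 - 75 = 7921 - 84 ≡ 77; y = λ·(9 - 77) - 48 ≡ 11. → (77, 11)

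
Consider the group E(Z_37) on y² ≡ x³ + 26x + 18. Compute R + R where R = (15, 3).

(3, 30)

tangent at (15, 3): λ = (3·15² + 26)/(2·3) ≡ 35/6. 6⁻¹ ≡ 31 (mod 37) since 6·31 = 186 ≡ 1, so λ ≡ 35·31 ≡ 12.
  x = λ² - 15 - 15 = 144 - 30 ≡ 3; y = λ·(15 - 3) - 3 ≡ 30. → (3, 30)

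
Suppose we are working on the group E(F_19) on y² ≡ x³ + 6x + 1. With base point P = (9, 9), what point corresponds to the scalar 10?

(9, 9)

Repeated addition: build up to 10P.
2P: tangent at (9, 9): λ = (3·9² + 6)/(2·9) ≡ 2/18. 18⁻¹ ≡ 18 (mod 19), so λ ≡ 2·18 ≡ 17.
  x = λ² - 9 - 9 = 289 - 18 ≡ 5; y = λ·(9 - 5) - 9 ≡ 2. → (5, 2)
3P: (5, 2) + (9, 9). λ = (9 - 2)/(9 - 5) ≡ 7/4 mod 19. 4⁻¹ ≡ 5 (mod 19), so λ ≡ 16.
  x = λ² - 5 - 9 = 256 - 14 ≡ 14; y = λ·(5 - 14) - 2 ≡ 6. → (14, 6)
4P: (14, 6) + (9, 9). λ = (9 - 6)/(9 - 14) ≡ 3/14 mod 19. 14⁻¹ ≡ 15 (mod 19) since 14·15 = 210 ≡ 1, so λ ≡ 7.
  x = λ² - 14 - 9 = 49 - 23 ≡ 7; y = λ·(14 - 7) - 6 ≡ 5. → (7, 5)
5P: (7, 5) + (9, 9). λ = (9 - 5)/(9 - 7) ≡ 4/2 mod 19. 2⁻¹ ≡ 10 (mod 19) since 2·10 = 20 ≡ 1, so λ ≡ 2.
  x = λ² - 7 - 9 = 4 - 16 ≡ 7; y = λ·(7 - 7) - 5 ≡ 14. → (7, 14)
6P: (7, 14) + (9, 9). λ = (9 - 14)/(9 - 7) ≡ 14/2 mod 19. 2⁻¹ ≡ 10 (mod 19) since 2·10 = 20 ≡ 1, so λ ≡ 7.
  x = λ² - 7 - 9 = 49 - 16 ≡ 14; y = λ·(7 - 14) - 14 ≡ 13. → (14, 13)
7P: (14, 13) + (9, 9). λ = (9 - 13)/(9 - 14) ≡ 15/14 mod 19. 14⁻¹ ≡ 15 (mod 19), so λ ≡ 16.
  x = λ² - 14 - 9 = 256 - 23 ≡ 5; y = λ·(14 - 5) - 13 ≡ 17. → (5, 17)
8P: (5, 17) + (9, 9). λ = (9 - 17)/(9 - 5) ≡ 11/4 mod 19. 4⁻¹ ≡ 5 (mod 19) since 4·5 = 20 ≡ 1, so λ ≡ 17.
  x = λ² - 5 - 9 = 289 - 14 ≡ 9; y = λ·(5 - 9) - 17 ≡ 10. → (9, 10)
9P: (9, 10) + (9, 9): same x and y₁ ≡ -y₂, so the sum is O.
10P: O + (9, 9) = (9, 9) (identity).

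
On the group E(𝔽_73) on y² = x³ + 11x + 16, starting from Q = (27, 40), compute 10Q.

(65, 0)

Repeated addition: build up to 10Q.
2Q: tangent at (27, 40): λ = (3·27² + 11)/(2·40) ≡ 8/7. 7⁻¹ ≡ 21 (mod 73) since 7·21 = 147 ≡ 1, so λ ≡ 8·21 ≡ 22.
  x = λ² - 27 - 27 = 484 - 54 ≡ 65; y = λ·(27 - 65) - 40 ≡ 0. → (65, 0)
3Q: (65, 0) + (27, 40). λ = (40 - 0)/(27 - 65) ≡ 40/35 mod 73. 35⁻¹ ≡ 48 (mod 73) since 35·48 = 1680 ≡ 1, so λ ≡ 22.
  x = λ² - 65 - 27 = 484 - 92 ≡ 27; y = λ·(65 - 27) - 0 ≡ 33. → (27, 33)
4Q: (27, 33) + (27, 40): same x and y₁ ≡ -y₂, so the sum is 𝒪.
5Q: 𝒪 + (27, 40) = (27, 40) (identity).
6Q: tangent at (27, 40): λ = (3·27² + 11)/(2·40) ≡ 8/7. 7⁻¹ ≡ 21 (mod 73), so λ ≡ 8·21 ≡ 22.
  x = λ² - 27 - 27 = 484 - 54 ≡ 65; y = λ·(27 - 65) - 40 ≡ 0. → (65, 0)
7Q: (65, 0) + (27, 40). λ = (40 - 0)/(27 - 65) ≡ 40/35 mod 73. 35⁻¹ ≡ 48 (mod 73), so λ ≡ 22.
  x = λ² - 65 - 27 = 484 - 92 ≡ 27; y = λ·(65 - 27) - 0 ≡ 33. → (27, 33)
8Q: (27, 33) + (27, 40): same x and y₁ ≡ -y₂, so the sum is 𝒪.
9Q: 𝒪 + (27, 40) = (27, 40) (identity).
10Q: tangent at (27, 40): λ = (3·27² + 11)/(2·40) ≡ 8/7. 7⁻¹ ≡ 21 (mod 73), so λ ≡ 8·21 ≡ 22.
  x = λ² - 27 - 27 = 484 - 54 ≡ 65; y = λ·(27 - 65) - 40 ≡ 0. → (65, 0)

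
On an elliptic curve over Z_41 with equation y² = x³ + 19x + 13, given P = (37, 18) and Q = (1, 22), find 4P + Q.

First 4P:
Repeated addition: build up to 4P.
2P: tangent at (37, 18): λ = (3·37² + 19)/(2·18) ≡ 26/36. 36⁻¹ ≡ 8 (mod 41) since 36·8 = 288 ≡ 1, so λ ≡ 26·8 ≡ 3.
  x = λ² - 37 - 37 = 9 - 74 ≡ 17; y = λ·(37 - 17) - 18 ≡ 1. → (17, 1)
3P: (17, 1) + (37, 18). λ = (18 - 1)/(37 - 17) ≡ 17/20 mod 41. 20⁻¹ ≡ 39 (mod 41), so λ ≡ 7.
  x = λ² - 17 - 37 = 49 - 54 ≡ 36; y = λ·(17 - 36) - 1 ≡ 30. → (36, 30)
4P: (36, 30) + (37, 18). λ = (18 - 30)/(37 - 36) ≡ 29/1 mod 41. 1⁻¹ ≡ 1 (mod 41), so λ ≡ 29.
  x = λ² - 36 - 37 = 841 - 73 ≡ 30; y = λ·(36 - 30) - 30 ≡ 21. → (30, 21)
4P = (30, 21).
Finally 4P + Q:
(30, 21) + (1, 22). λ = (22 - 21)/(1 - 30) ≡ 1/12 mod 41. 12⁻¹ ≡ 24 (mod 41), so λ ≡ 24.
  x = λ² - 30 - 1 = 576 - 31 ≡ 12; y = λ·(30 - 12) - 21 ≡ 1. → (12, 1)

(12, 1)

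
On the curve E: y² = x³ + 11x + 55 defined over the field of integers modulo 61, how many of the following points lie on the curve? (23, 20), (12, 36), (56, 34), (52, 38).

(23, 20): 20² ≡ 34, rhs ≡ 31 → off.
(12, 36): 36² ≡ 15, rhs ≡ 24 → off.
(56, 34): 34² ≡ 58, rhs ≡ 58 → on.
(52, 38): 38² ≡ 41, rhs ≡ 20 → off.

1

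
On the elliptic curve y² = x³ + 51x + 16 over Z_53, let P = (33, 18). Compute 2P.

tangent at (33, 18): λ = (3·33² + 51)/(2·18) ≡ 32/36. 36⁻¹ ≡ 28 (mod 53), so λ ≡ 32·28 ≡ 48.
  x = λ² - 33 - 33 = 2304 - 66 ≡ 12; y = λ·(33 - 12) - 18 ≡ 36. → (12, 36)

(12, 36)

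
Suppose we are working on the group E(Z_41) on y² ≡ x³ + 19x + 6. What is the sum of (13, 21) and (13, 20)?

The two points share x = 13 and their y-coordinates satisfy 21 + 20 ≡ 0 (mod 41), so they are inverses. Their sum is O.

O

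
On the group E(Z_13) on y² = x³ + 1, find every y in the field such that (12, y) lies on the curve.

0

x³ + 0x + 1 = 1729 ≡ 0 (mod 13).
Only y = 0 satisfies y² ≡ 0.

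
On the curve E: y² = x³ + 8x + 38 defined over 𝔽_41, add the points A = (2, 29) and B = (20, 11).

(2, 29) + (20, 11). λ = (11 - 29)/(20 - 2) ≡ 23/18 mod 41. 18⁻¹ ≡ 16 (mod 41), so λ ≡ 40.
  x = λ² - 2 - 20 = 1600 - 22 ≡ 20; y = λ·(2 - 20) - 29 ≡ 30. → (20, 30)

(20, 30)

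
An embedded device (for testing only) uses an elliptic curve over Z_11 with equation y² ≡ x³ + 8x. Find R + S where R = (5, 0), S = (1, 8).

(5, 0) + (1, 8). λ = (8 - 0)/(1 - 5) ≡ 8/7 mod 11. 7⁻¹ ≡ 8 (mod 11), so λ ≡ 9.
  x = λ² - 5 - 1 = 81 - 6 ≡ 9; y = λ·(5 - 9) - 0 ≡ 8. → (9, 8)

(9, 8)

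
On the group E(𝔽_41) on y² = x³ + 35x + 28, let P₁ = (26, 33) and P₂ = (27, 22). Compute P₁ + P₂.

(26, 33) + (27, 22). λ = (22 - 33)/(27 - 26) ≡ 30/1 mod 41. 1⁻¹ ≡ 1 (mod 41), so λ ≡ 30.
  x = λ² - 26 - 27 = 900 - 53 ≡ 27; y = λ·(26 - 27) - 33 ≡ 19. → (27, 19)

(27, 19)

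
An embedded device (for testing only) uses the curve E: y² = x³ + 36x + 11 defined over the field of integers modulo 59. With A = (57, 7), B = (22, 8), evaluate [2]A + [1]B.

First 2A:
Repeated addition: build up to 2A.
2A: tangent at (57, 7): λ = (3·57² + 36)/(2·7) ≡ 48/14. 14⁻¹ ≡ 38 (mod 59), so λ ≡ 48·38 ≡ 54.
  x = λ² - 57 - 57 = 2916 - 114 ≡ 29; y = λ·(57 - 29) - 7 ≡ 30. → (29, 30)
2A = (29, 30).
Finally 2A + B:
(29, 30) + (22, 8). λ = (8 - 30)/(22 - 29) ≡ 37/52 mod 59. 52⁻¹ ≡ 42 (mod 59) since 52·42 = 2184 ≡ 1, so λ ≡ 20.
  x = λ² - 29 - 22 = 400 - 51 ≡ 54; y = λ·(29 - 54) - 30 ≡ 1. → (54, 1)

(54, 1)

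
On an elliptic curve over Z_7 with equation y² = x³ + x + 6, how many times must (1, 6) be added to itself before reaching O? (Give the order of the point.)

2P: tangent at (1, 6): λ = (3·1² + 1)/(2·6) ≡ 4/5. 5⁻¹ ≡ 3 (mod 7) since 5·3 = 15 ≡ 1, so λ ≡ 4·3 ≡ 5.
  x = λ² - 1 - 1 = 25 - 2 ≡ 2; y = λ·(1 - 2) - 6 ≡ 3. → (2, 3)
3P: (2, 3) + (1, 6). λ = (6 - 3)/(1 - 2) ≡ 3/6 mod 7. 6⁻¹ ≡ 6 (mod 7), so λ ≡ 4.
  x = λ² - 2 - 1 = 16 - 3 ≡ 6; y = λ·(2 - 6) - 3 ≡ 2. → (6, 2)
4P: (6, 2) + (1, 6). λ = (6 - 2)/(1 - 6) ≡ 4/2 mod 7. 2⁻¹ ≡ 4 (mod 7), so λ ≡ 2.
  x = λ² - 6 - 1 = 4 - 7 ≡ 4; y = λ·(6 - 4) - 2 ≡ 2. → (4, 2)
5P: (4, 2) + (1, 6). λ = (6 - 2)/(1 - 4) ≡ 4/4 mod 7. 4⁻¹ ≡ 2 (mod 7) since 4·2 = 8 ≡ 1, so λ ≡ 1.
  x = λ² - 4 - 1 = 1 - 5 ≡ 3; y = λ·(4 - 3) - 2 ≡ 6. → (3, 6)
6P: (3, 6) + (1, 6). λ = (6 - 6)/(1 - 3) ≡ 0/5 mod 7. 5⁻¹ ≡ 3 (mod 7), so λ ≡ 0.
  x = λ² - 3 - 1 = 0 - 4 ≡ 3; y = λ·(3 - 3) - 6 ≡ 1. → (3, 1)
7P: (3, 1) + (1, 6). λ = (6 - 1)/(1 - 3) ≡ 5/5 mod 7. 5⁻¹ ≡ 3 (mod 7) since 5·3 = 15 ≡ 1, so λ ≡ 1.
  x = λ² - 3 - 1 = 1 - 4 ≡ 4; y = λ·(3 - 4) - 1 ≡ 5. → (4, 5)
8P: (4, 5) + (1, 6). λ = (6 - 5)/(1 - 4) ≡ 1/4 mod 7. 4⁻¹ ≡ 2 (mod 7), so λ ≡ 2.
  x = λ² - 4 - 1 = 4 - 5 ≡ 6; y = λ·(4 - 6) - 5 ≡ 5. → (6, 5)
9P: (6, 5) + (1, 6). λ = (6 - 5)/(1 - 6) ≡ 1/2 mod 7. 2⁻¹ ≡ 4 (mod 7), so λ ≡ 4.
  x = λ² - 6 - 1 = 16 - 7 ≡ 2; y = λ·(6 - 2) - 5 ≡ 4. → (2, 4)
10P: (2, 4) + (1, 6). λ = (6 - 4)/(1 - 2) ≡ 2/6 mod 7. 6⁻¹ ≡ 6 (mod 7), so λ ≡ 5.
  x = λ² - 2 - 1 = 25 - 3 ≡ 1; y = λ·(2 - 1) - 4 ≡ 1. → (1, 1)
11P: (1, 1) + (1, 6): same x and y₁ ≡ -y₂, so the sum is O.
11P = O, so the order is 11.

11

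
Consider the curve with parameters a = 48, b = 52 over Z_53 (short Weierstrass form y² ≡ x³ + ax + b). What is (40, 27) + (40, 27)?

tangent at (40, 27): λ = (3·40² + 48)/(2·27) ≡ 25/1. 1⁻¹ ≡ 1 (mod 53), so λ ≡ 25·1 ≡ 25.
  x = λ² - 40 - 40 = 625 - 80 ≡ 15; y = λ·(40 - 15) - 27 ≡ 15. → (15, 15)

(15, 15)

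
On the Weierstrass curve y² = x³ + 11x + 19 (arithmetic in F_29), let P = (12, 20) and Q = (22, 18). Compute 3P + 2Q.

First 3P:
Repeated addition: build up to 3P.
2P: tangent at (12, 20): λ = (3·12² + 11)/(2·20) ≡ 8/11. 11⁻¹ ≡ 8 (mod 29) since 11·8 = 88 ≡ 1, so λ ≡ 8·8 ≡ 6.
  x = λ² - 12 - 12 = 36 - 24 ≡ 12; y = λ·(12 - 12) - 20 ≡ 9. → (12, 9)
3P: (12, 9) + (12, 20): same x and y₁ ≡ -y₂, so the sum is O.
3P = O.
Next 2Q:
Repeated addition: build up to 2Q.
2Q: tangent at (22, 18): λ = (3·22² + 11)/(2·18) ≡ 13/7. 7⁻¹ ≡ 25 (mod 29) since 7·25 = 175 ≡ 1, so λ ≡ 13·25 ≡ 6.
  x = λ² - 22 - 22 = 36 - 44 ≡ 21; y = λ·(22 - 21) - 18 ≡ 17. → (21, 17)
2Q = (21, 17).
Finally 3P + 2Q:
O + (21, 17) = (21, 17) (identity).

(21, 17)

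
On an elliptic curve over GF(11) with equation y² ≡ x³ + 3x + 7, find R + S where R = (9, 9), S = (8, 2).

(10, 6)

(9, 9) + (8, 2). λ = (2 - 9)/(8 - 9) ≡ 4/10 mod 11. 10⁻¹ ≡ 10 (mod 11), so λ ≡ 7.
  x = λ² - 9 - 8 = 49 - 17 ≡ 10; y = λ·(9 - 10) - 9 ≡ 6. → (10, 6)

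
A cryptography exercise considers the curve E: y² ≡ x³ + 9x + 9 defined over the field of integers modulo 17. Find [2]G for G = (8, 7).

(2, 16)

tangent at (8, 7): λ = (3·8² + 9)/(2·7) ≡ 14/14. 14⁻¹ ≡ 11 (mod 17), so λ ≡ 14·11 ≡ 1.
  x = λ² - 8 - 8 = 1 - 16 ≡ 2; y = λ·(8 - 2) - 7 ≡ 16. → (2, 16)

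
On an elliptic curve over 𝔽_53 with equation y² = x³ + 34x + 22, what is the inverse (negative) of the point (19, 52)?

-(19, 52) = (19, -52 mod 53) = (19, 1).

(19, 1)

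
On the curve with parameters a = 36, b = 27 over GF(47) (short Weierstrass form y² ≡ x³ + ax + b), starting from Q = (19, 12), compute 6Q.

(4, 0)

Double-and-add on 6 = (110)₂. Start with Q = (19, 12) for the leading 1-bit.
double: tangent at (19, 12): λ = (3·19² + 36)/(2·12) ≡ 38/24. 24⁻¹ ≡ 2 (mod 47) since 24·2 = 48 ≡ 1, so λ ≡ 38·2 ≡ 29.
  x = λ² - 19 - 19 = 841 - 38 ≡ 4; y = λ·(19 - 4) - 12 ≡ 0. → (4, 0)
add Q: (4, 0) + (19, 12). λ = (12 - 0)/(19 - 4) ≡ 12/15 mod 47. 15⁻¹ ≡ 22 (mod 47), so λ ≡ 29.
  x = λ² - 4 - 19 = 841 - 23 ≡ 19; y = λ·(4 - 19) - 0 ≡ 35. → (19, 35)
double: tangent at (19, 35): λ = (3·19² + 36)/(2·35) ≡ 38/23. 23⁻¹ ≡ 45 (mod 47) since 23·45 = 1035 ≡ 1, so λ ≡ 38·45 ≡ 18.
  x = λ² - 19 - 19 = 324 - 38 ≡ 4; y = λ·(19 - 4) - 35 ≡ 0. → (4, 0)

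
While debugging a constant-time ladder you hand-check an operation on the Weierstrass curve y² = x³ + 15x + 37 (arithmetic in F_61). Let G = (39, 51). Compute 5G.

Double-and-add on 5 = (101)₂. Start with G = (39, 51) for the leading 1-bit.
double: tangent at (39, 51): λ = (3·39² + 15)/(2·51) ≡ 3/41. 41⁻¹ ≡ 3 (mod 61), so λ ≡ 3·3 ≡ 9.
  x = λ² - 39 - 39 = 81 - 78 ≡ 3; y = λ·(39 - 3) - 51 ≡ 29. → (3, 29)
double: tangent at (3, 29): λ = (3·3² + 15)/(2·29) ≡ 42/58. 58⁻¹ ≡ 20 (mod 61), so λ ≡ 42·20 ≡ 47.
  x = λ² - 3 - 3 = 2209 - 6 ≡ 7; y = λ·(3 - 7) - 29 ≡ 27. → (7, 27)
add G: (7, 27) + (39, 51). λ = (51 - 27)/(39 - 7) ≡ 24/32 mod 61. 32⁻¹ ≡ 21 (mod 61), so λ ≡ 16.
  x = λ² - 7 - 39 = 256 - 46 ≡ 27; y = λ·(7 - 27) - 27 ≡ 19. → (27, 19)

(27, 19)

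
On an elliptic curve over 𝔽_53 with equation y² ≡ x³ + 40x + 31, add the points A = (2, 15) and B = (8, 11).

(2, 15) + (8, 11). λ = (11 - 15)/(8 - 2) ≡ 49/6 mod 53. 6⁻¹ ≡ 9 (mod 53) since 6·9 = 54 ≡ 1, so λ ≡ 17.
  x = λ² - 2 - 8 = 289 - 10 ≡ 14; y = λ·(2 - 14) - 15 ≡ 46. → (14, 46)

(14, 46)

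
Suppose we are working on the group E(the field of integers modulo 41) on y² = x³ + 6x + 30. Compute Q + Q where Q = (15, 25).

tangent at (15, 25): λ = (3·15² + 6)/(2·25) ≡ 25/9. 9⁻¹ ≡ 32 (mod 41) since 9·32 = 288 ≡ 1, so λ ≡ 25·32 ≡ 21.
  x = λ² - 15 - 15 = 441 - 30 ≡ 1; y = λ·(15 - 1) - 25 ≡ 23. → (1, 23)

(1, 23)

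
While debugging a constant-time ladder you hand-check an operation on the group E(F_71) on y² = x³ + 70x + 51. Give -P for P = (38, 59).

-(38, 59) = (38, -59 mod 71) = (38, 12).

(38, 12)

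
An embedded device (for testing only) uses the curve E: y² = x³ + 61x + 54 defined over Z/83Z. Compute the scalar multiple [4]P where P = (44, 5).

Repeated addition: build up to 4P.
2P: tangent at (44, 5): λ = (3·44² + 61)/(2·5) ≡ 59/10. 10⁻¹ ≡ 25 (mod 83) since 10·25 = 250 ≡ 1, so λ ≡ 59·25 ≡ 64.
  x = λ² - 44 - 44 = 4096 - 88 ≡ 24; y = λ·(44 - 24) - 5 ≡ 30. → (24, 30)
3P: (24, 30) + (44, 5). λ = (5 - 30)/(44 - 24) ≡ 58/20 mod 83. 20⁻¹ ≡ 54 (mod 83) since 20·54 = 1080 ≡ 1, so λ ≡ 61.
  x = λ² - 24 - 44 = 3721 - 68 ≡ 1; y = λ·(24 - 1) - 30 ≡ 45. → (1, 45)
4P: (1, 45) + (44, 5). λ = (5 - 45)/(44 - 1) ≡ 43/43 mod 83. 43⁻¹ ≡ 56 (mod 83), so λ ≡ 1.
  x = λ² - 1 - 44 = 1 - 45 ≡ 39; y = λ·(1 - 39) - 45 ≡ 0. → (39, 0)

(39, 0)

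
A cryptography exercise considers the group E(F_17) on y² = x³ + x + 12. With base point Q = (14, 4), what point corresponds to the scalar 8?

Double-and-add on 8 = (1000)₂. Start with Q = (14, 4) for the leading 1-bit.
double: tangent at (14, 4): λ = (3·14² + 1)/(2·4) ≡ 11/8. 8⁻¹ ≡ 15 (mod 17), so λ ≡ 11·15 ≡ 12.
  x = λ² - 14 - 14 = 144 - 28 ≡ 14; y = λ·(14 - 14) - 4 ≡ 13. → (14, 13)
double: tangent at (14, 13): λ = (3·14² + 1)/(2·13) ≡ 11/9. 9⁻¹ ≡ 2 (mod 17), so λ ≡ 11·2 ≡ 5.
  x = λ² - 14 - 14 = 25 - 28 ≡ 14; y = λ·(14 - 14) - 13 ≡ 4. → (14, 4)
double: tangent at (14, 4): λ = (3·14² + 1)/(2·4) ≡ 11/8. 8⁻¹ ≡ 15 (mod 17) since 8·15 = 120 ≡ 1, so λ ≡ 11·15 ≡ 12.
  x = λ² - 14 - 14 = 144 - 28 ≡ 14; y = λ·(14 - 14) - 4 ≡ 13. → (14, 13)

(14, 13)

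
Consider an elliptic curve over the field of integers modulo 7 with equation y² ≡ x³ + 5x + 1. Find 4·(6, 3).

Write G = (6, 3).
Repeated addition: build up to 4G.
2G: tangent at (6, 3): λ = (3·6² + 5)/(2·3) ≡ 1/6. 6⁻¹ ≡ 6 (mod 7), so λ ≡ 1·6 ≡ 6.
  x = λ² - 6 - 6 = 36 - 12 ≡ 3; y = λ·(6 - 3) - 3 ≡ 1. → (3, 1)
3G: (3, 1) + (6, 3). λ = (3 - 1)/(6 - 3) ≡ 2/3 mod 7. 3⁻¹ ≡ 5 (mod 7) since 3·5 = 15 ≡ 1, so λ ≡ 3.
  x = λ² - 3 - 6 = 9 - 9 ≡ 0; y = λ·(3 - 0) - 1 ≡ 1. → (0, 1)
4G: (0, 1) + (6, 3). λ = (3 - 1)/(6 - 0) ≡ 2/6 mod 7. 6⁻¹ ≡ 6 (mod 7), so λ ≡ 5.
  x = λ² - 0 - 6 = 25 - 6 ≡ 5; y = λ·(0 - 5) - 1 ≡ 2. → (5, 2)

(5, 2)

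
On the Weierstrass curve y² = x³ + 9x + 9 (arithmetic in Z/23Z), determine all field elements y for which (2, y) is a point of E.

x³ + 9x + 9 = 35 ≡ 12 (mod 23).
Square roots of 12 mod 23: 9 and 14 (since 9² = 81 ≡ 12).

9, 14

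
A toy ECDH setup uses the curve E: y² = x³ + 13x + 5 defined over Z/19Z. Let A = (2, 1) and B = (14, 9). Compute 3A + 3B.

First 3A:
Repeated addition: build up to 3A.
2A: tangent at (2, 1): λ = (3·2² + 13)/(2·1) ≡ 6/2. 2⁻¹ ≡ 10 (mod 19), so λ ≡ 6·10 ≡ 3.
  x = λ² - 2 - 2 = 9 - 4 ≡ 5; y = λ·(2 - 5) - 1 ≡ 9. → (5, 9)
3A: (5, 9) + (2, 1). λ = (1 - 9)/(2 - 5) ≡ 11/16 mod 19. 16⁻¹ ≡ 6 (mod 19), so λ ≡ 9.
  x = λ² - 5 - 2 = 81 - 7 ≡ 17; y = λ·(5 - 17) - 9 ≡ 16. → (17, 16)
3A = (17, 16).
Next 3B:
Repeated addition: build up to 3B.
2B: tangent at (14, 9): λ = (3·14² + 13)/(2·9) ≡ 12/18. 18⁻¹ ≡ 18 (mod 19) since 18·18 = 324 ≡ 1, so λ ≡ 12·18 ≡ 7.
  x = λ² - 14 - 14 = 49 - 28 ≡ 2; y = λ·(14 - 2) - 9 ≡ 18. → (2, 18)
3B: (2, 18) + (14, 9). λ = (9 - 18)/(14 - 2) ≡ 10/12 mod 19. 12⁻¹ ≡ 8 (mod 19), so λ ≡ 4.
  x = λ² - 2 - 14 = 16 - 16 ≡ 0; y = λ·(2 - 0) - 18 ≡ 9. → (0, 9)
3B = (0, 9).
Finally 3A + 3B:
(17, 16) + (0, 9). λ = (9 - 16)/(0 - 17) ≡ 12/2 mod 19. 2⁻¹ ≡ 10 (mod 19) since 2·10 = 20 ≡ 1, so λ ≡ 6.
  x = λ² - 17 - 0 = 36 - 17 ≡ 0; y = λ·(17 - 0) - 16 ≡ 10. → (0, 10)

(0, 10)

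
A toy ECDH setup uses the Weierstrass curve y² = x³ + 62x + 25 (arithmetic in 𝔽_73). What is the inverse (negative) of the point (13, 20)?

(13, 53)

-(13, 20) = (13, -20 mod 73) = (13, 53).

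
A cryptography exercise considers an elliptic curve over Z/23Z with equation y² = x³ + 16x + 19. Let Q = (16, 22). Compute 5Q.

(16, 22)

Double-and-add on 5 = (101)₂. Start with Q = (16, 22) for the leading 1-bit.
double: tangent at (16, 22): λ = (3·16² + 16)/(2·22) ≡ 2/21. 21⁻¹ ≡ 11 (mod 23), so λ ≡ 2·11 ≡ 22.
  x = λ² - 16 - 16 = 484 - 32 ≡ 15; y = λ·(16 - 15) - 22 ≡ 0. → (15, 0)
double: (15, 0) + (15, 0): same x and y₁ ≡ -y₂, so the sum is the point at infinity.
add Q: the point at infinity + (16, 22) = (16, 22) (identity).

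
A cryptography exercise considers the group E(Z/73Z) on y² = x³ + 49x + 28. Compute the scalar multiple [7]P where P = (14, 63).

Double-and-add on 7 = (111)₂. Start with P = (14, 63) for the leading 1-bit.
double: tangent at (14, 63): λ = (3·14² + 49)/(2·63) ≡ 53/53. 53⁻¹ ≡ 62 (mod 73) since 53·62 = 3286 ≡ 1, so λ ≡ 53·62 ≡ 1.
  x = λ² - 14 - 14 = 1 - 28 ≡ 46; y = λ·(14 - 46) - 63 ≡ 51. → (46, 51)
add P: (46, 51) + (14, 63). λ = (63 - 51)/(14 - 46) ≡ 12/41 mod 73. 41⁻¹ ≡ 57 (mod 73) since 41·57 = 2337 ≡ 1, so λ ≡ 27.
  x = λ² - 46 - 14 = 729 - 60 ≡ 12; y = λ·(46 - 12) - 51 ≡ 64. → (12, 64)
double: tangent at (12, 64): λ = (3·12² + 49)/(2·64) ≡ 43/55. 55⁻¹ ≡ 4 (mod 73) since 55·4 = 220 ≡ 1, so λ ≡ 43·4 ≡ 26.
  x = λ² - 12 - 12 = 676 - 24 ≡ 68; y = λ·(12 - 68) - 64 ≡ 13. → (68, 13)
add P: (68, 13) + (14, 63). λ = (63 - 13)/(14 - 68) ≡ 50/19 mod 73. 19⁻¹ ≡ 50 (mod 73), so λ ≡ 18.
  x = λ² - 68 - 14 = 324 - 82 ≡ 23; y = λ·(68 - 23) - 13 ≡ 67. → (23, 67)

(23, 67)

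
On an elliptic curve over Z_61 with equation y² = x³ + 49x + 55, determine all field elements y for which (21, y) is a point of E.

6, 55

x³ + 49x + 55 = 10345 ≡ 36 (mod 61).
Square roots of 36 mod 61: 6 and 55 (since 6² = 36 ≡ 36).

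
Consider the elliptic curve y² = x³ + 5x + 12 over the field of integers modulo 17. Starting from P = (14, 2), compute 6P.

Repeated addition: build up to 6P.
2P: tangent at (14, 2): λ = (3·14² + 5)/(2·2) ≡ 15/4. 4⁻¹ ≡ 13 (mod 17) since 4·13 = 52 ≡ 1, so λ ≡ 15·13 ≡ 8.
  x = λ² - 14 - 14 = 64 - 28 ≡ 2; y = λ·(14 - 2) - 2 ≡ 9. → (2, 9)
3P: (2, 9) + (14, 2). λ = (2 - 9)/(14 - 2) ≡ 10/12 mod 17. 12⁻¹ ≡ 10 (mod 17), so λ ≡ 15.
  x = λ² - 2 - 14 = 225 - 16 ≡ 5; y = λ·(2 - 5) - 9 ≡ 14. → (5, 14)
4P: (5, 14) + (14, 2). λ = (2 - 14)/(14 - 5) ≡ 5/9 mod 17. 9⁻¹ ≡ 2 (mod 17) since 9·2 = 18 ≡ 1, so λ ≡ 10.
  x = λ² - 5 - 14 = 100 - 19 ≡ 13; y = λ·(5 - 13) - 14 ≡ 8. → (13, 8)
5P: (13, 8) + (14, 2). λ = (2 - 8)/(14 - 13) ≡ 11/1 mod 17. 1⁻¹ ≡ 1 (mod 17), so λ ≡ 11.
  x = λ² - 13 - 14 = 121 - 27 ≡ 9; y = λ·(13 - 9) - 8 ≡ 2. → (9, 2)
6P: (9, 2) + (14, 2). λ = (2 - 2)/(14 - 9) ≡ 0/5 mod 17. 5⁻¹ ≡ 7 (mod 17), so λ ≡ 0.
  x = λ² - 9 - 14 = 0 - 23 ≡ 11; y = λ·(9 - 11) - 2 ≡ 15. → (11, 15)

(11, 15)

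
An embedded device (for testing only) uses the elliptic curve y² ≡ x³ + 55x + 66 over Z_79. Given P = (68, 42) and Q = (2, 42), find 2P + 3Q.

(71, 46)

First 2P:
Repeated addition: build up to 2P.
2P: tangent at (68, 42): λ = (3·68² + 55)/(2·42) ≡ 23/5. 5⁻¹ ≡ 16 (mod 79), so λ ≡ 23·16 ≡ 52.
  x = λ² - 68 - 68 = 2704 - 136 ≡ 40; y = λ·(68 - 40) - 42 ≡ 71. → (40, 71)
2P = (40, 71).
Next 3Q:
Repeated addition: build up to 3Q.
2Q: tangent at (2, 42): λ = (3·2² + 55)/(2·42) ≡ 67/5. 5⁻¹ ≡ 16 (mod 79) since 5·16 = 80 ≡ 1, so λ ≡ 67·16 ≡ 45.
  x = λ² - 2 - 2 = 2025 - 4 ≡ 46; y = λ·(2 - 46) - 42 ≡ 32. → (46, 32)
3Q: (46, 32) + (2, 42). λ = (42 - 32)/(2 - 46) ≡ 10/35 mod 79. 35⁻¹ ≡ 70 (mod 79), so λ ≡ 68.
  x = λ² - 46 - 2 = 4624 - 48 ≡ 73; y = λ·(46 - 73) - 32 ≡ 28. → (73, 28)
3Q = (73, 28).
Finally 2P + 3Q:
(40, 71) + (73, 28). λ = (28 - 71)/(73 - 40) ≡ 36/33 mod 79. 33⁻¹ ≡ 12 (mod 79) since 33·12 = 396 ≡ 1, so λ ≡ 37.
  x = λ² - 40 - 73 = 1369 - 113 ≡ 71; y = λ·(40 - 71) - 71 ≡ 46. → (71, 46)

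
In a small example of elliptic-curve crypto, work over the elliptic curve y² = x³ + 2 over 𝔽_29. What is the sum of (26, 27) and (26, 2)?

O

The two points share x = 26 and their y-coordinates satisfy 27 + 2 ≡ 0 (mod 29), so they are inverses. Their sum is 𝒪.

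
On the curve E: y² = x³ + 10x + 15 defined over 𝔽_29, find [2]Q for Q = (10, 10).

(10, 19)

tangent at (10, 10): λ = (3·10² + 10)/(2·10) ≡ 20/20. 20⁻¹ ≡ 16 (mod 29) since 20·16 = 320 ≡ 1, so λ ≡ 20·16 ≡ 1.
  x = λ² - 10 - 10 = 1 - 20 ≡ 10; y = λ·(10 - 10) - 10 ≡ 19. → (10, 19)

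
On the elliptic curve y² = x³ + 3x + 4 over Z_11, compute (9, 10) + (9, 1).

O

The two points share x = 9 and their y-coordinates satisfy 10 + 1 ≡ 0 (mod 11), so they are inverses. Their sum is O.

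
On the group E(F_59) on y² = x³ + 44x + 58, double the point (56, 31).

(22, 46)

tangent at (56, 31): λ = (3·56² + 44)/(2·31) ≡ 12/3. 3⁻¹ ≡ 20 (mod 59), so λ ≡ 12·20 ≡ 4.
  x = λ² - 56 - 56 = 16 - 112 ≡ 22; y = λ·(56 - 22) - 31 ≡ 46. → (22, 46)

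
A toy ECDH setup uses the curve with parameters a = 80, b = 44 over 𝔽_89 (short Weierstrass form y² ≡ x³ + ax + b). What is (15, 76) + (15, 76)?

(20, 11)

tangent at (15, 76): λ = (3·15² + 80)/(2·76) ≡ 43/63. 63⁻¹ ≡ 65 (mod 89), so λ ≡ 43·65 ≡ 36.
  x = λ² - 15 - 15 = 1296 - 30 ≡ 20; y = λ·(15 - 20) - 76 ≡ 11. → (20, 11)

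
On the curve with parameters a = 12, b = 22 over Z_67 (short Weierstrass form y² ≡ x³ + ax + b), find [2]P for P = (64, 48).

(29, 6)

tangent at (64, 48): λ = (3·64² + 12)/(2·48) ≡ 39/29. 29⁻¹ ≡ 37 (mod 67) since 29·37 = 1073 ≡ 1, so λ ≡ 39·37 ≡ 36.
  x = λ² - 64 - 64 = 1296 - 128 ≡ 29; y = λ·(64 - 29) - 48 ≡ 6. → (29, 6)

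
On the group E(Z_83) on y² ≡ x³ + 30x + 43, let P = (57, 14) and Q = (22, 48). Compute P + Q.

(57, 14) + (22, 48). λ = (48 - 14)/(22 - 57) ≡ 34/48 mod 83. 48⁻¹ ≡ 64 (mod 83), so λ ≡ 18.
  x = λ² - 57 - 22 = 324 - 79 ≡ 79; y = λ·(57 - 79) - 14 ≡ 5. → (79, 5)

(79, 5)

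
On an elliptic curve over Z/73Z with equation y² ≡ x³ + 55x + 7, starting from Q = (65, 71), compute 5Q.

Repeated addition: build up to 5Q.
2Q: tangent at (65, 71): λ = (3·65² + 55)/(2·71) ≡ 28/69. 69⁻¹ ≡ 18 (mod 73) since 69·18 = 1242 ≡ 1, so λ ≡ 28·18 ≡ 66.
  x = λ² - 65 - 65 = 4356 - 130 ≡ 65; y = λ·(65 - 65) - 71 ≡ 2. → (65, 2)
3Q: (65, 2) + (65, 71): same x and y₁ ≡ -y₂, so the sum is O.
4Q: O + (65, 71) = (65, 71) (identity).
5Q: tangent at (65, 71): λ = (3·65² + 55)/(2·71) ≡ 28/69. 69⁻¹ ≡ 18 (mod 73), so λ ≡ 28·18 ≡ 66.
  x = λ² - 65 - 65 = 4356 - 130 ≡ 65; y = λ·(65 - 65) - 71 ≡ 2. → (65, 2)

(65, 2)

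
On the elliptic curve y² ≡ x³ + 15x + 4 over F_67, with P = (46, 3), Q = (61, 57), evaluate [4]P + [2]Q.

First 4P:
Double-and-add on 4 = (100)₂. Start with P = (46, 3) for the leading 1-bit.
double: tangent at (46, 3): λ = (3·46² + 15)/(2·3) ≡ 65/6. 6⁻¹ ≡ 56 (mod 67), so λ ≡ 65·56 ≡ 22.
  x = λ² - 46 - 46 = 484 - 92 ≡ 57; y = λ·(46 - 57) - 3 ≡ 23. → (57, 23)
double: tangent at (57, 23): λ = (3·57² + 15)/(2·23) ≡ 47/46. 46⁻¹ ≡ 51 (mod 67) since 46·51 = 2346 ≡ 1, so λ ≡ 47·51 ≡ 52.
  x = λ² - 57 - 57 = 2704 - 114 ≡ 44; y = λ·(57 - 44) - 23 ≡ 50. → (44, 50)
4P = (44, 50).
Next 2Q:
Repeated addition: build up to 2Q.
2Q: tangent at (61, 57): λ = (3·61² + 15)/(2·57) ≡ 56/47. 47⁻¹ ≡ 10 (mod 67) since 47·10 = 470 ≡ 1, so λ ≡ 56·10 ≡ 24.
  x = λ² - 61 - 61 = 576 - 122 ≡ 52; y = λ·(61 - 52) - 57 ≡ 25. → (52, 25)
2Q = (52, 25).
Finally 4P + 2Q:
(44, 50) + (52, 25). λ = (25 - 50)/(52 - 44) ≡ 42/8 mod 67. 8⁻¹ ≡ 42 (mod 67), so λ ≡ 22.
  x = λ² - 44 - 52 = 484 - 96 ≡ 53; y = λ·(44 - 53) - 50 ≡ 20. → (53, 20)

(53, 20)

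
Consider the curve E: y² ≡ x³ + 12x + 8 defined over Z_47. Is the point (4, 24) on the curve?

y² = 24² ≡ 12; x³ + 12x + 8 = 120 ≡ 26 (mod 47). 12 ≠ 26.

no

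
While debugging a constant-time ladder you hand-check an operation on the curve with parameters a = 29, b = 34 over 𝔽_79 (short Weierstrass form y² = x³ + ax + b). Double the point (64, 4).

tangent at (64, 4): λ = (3·64² + 29)/(2·4) ≡ 72/8. 8⁻¹ ≡ 10 (mod 79) since 8·10 = 80 ≡ 1, so λ ≡ 72·10 ≡ 9.
  x = λ² - 64 - 64 = 81 - 128 ≡ 32; y = λ·(64 - 32) - 4 ≡ 47. → (32, 47)

(32, 47)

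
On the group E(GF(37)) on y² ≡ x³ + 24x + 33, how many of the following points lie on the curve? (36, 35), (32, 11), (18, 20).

(36, 35): 35² ≡ 4, rhs ≡ 8 → off.
(32, 11): 11² ≡ 10, rhs ≡ 10 → on.
(18, 20): 20² ≡ 30, rhs ≡ 7 → off.

1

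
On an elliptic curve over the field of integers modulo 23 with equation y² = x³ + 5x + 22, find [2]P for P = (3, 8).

tangent at (3, 8): λ = (3·3² + 5)/(2·8) ≡ 9/16. 16⁻¹ ≡ 13 (mod 23) since 16·13 = 208 ≡ 1, so λ ≡ 9·13 ≡ 2.
  x = λ² - 3 - 3 = 4 - 6 ≡ 21; y = λ·(3 - 21) - 8 ≡ 2. → (21, 2)

(21, 2)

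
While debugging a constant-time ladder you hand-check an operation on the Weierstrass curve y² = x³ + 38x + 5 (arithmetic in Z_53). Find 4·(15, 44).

(36, 45)

Write Q = (15, 44).
Repeated addition: build up to 4Q.
2Q: tangent at (15, 44): λ = (3·15² + 38)/(2·44) ≡ 24/35. 35⁻¹ ≡ 50 (mod 53), so λ ≡ 24·50 ≡ 34.
  x = λ² - 15 - 15 = 1156 - 30 ≡ 13; y = λ·(15 - 13) - 44 ≡ 24. → (13, 24)
3Q: (13, 24) + (15, 44). λ = (44 - 24)/(15 - 13) ≡ 20/2 mod 53. 2⁻¹ ≡ 27 (mod 53), so λ ≡ 10.
  x = λ² - 13 - 15 = 100 - 28 ≡ 19; y = λ·(13 - 19) - 24 ≡ 22. → (19, 22)
4Q: (19, 22) + (15, 44). λ = (44 - 22)/(15 - 19) ≡ 22/49 mod 53. 49⁻¹ ≡ 13 (mod 53), so λ ≡ 21.
  x = λ² - 19 - 15 = 441 - 34 ≡ 36; y = λ·(19 - 36) - 22 ≡ 45. → (36, 45)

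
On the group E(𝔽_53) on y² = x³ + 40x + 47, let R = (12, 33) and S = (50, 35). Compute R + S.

(12, 33) + (50, 35). λ = (35 - 33)/(50 - 12) ≡ 2/38 mod 53. 38⁻¹ ≡ 7 (mod 53), so λ ≡ 14.
  x = λ² - 12 - 50 = 196 - 62 ≡ 28; y = λ·(12 - 28) - 33 ≡ 8. → (28, 8)

(28, 8)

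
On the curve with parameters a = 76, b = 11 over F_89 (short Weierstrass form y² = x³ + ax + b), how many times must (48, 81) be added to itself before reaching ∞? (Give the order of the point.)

2P: tangent at (48, 81): λ = (3·48² + 76)/(2·81) ≡ 46/73. 73⁻¹ ≡ 50 (mod 89), so λ ≡ 46·50 ≡ 75.
  x = λ² - 48 - 48 = 5625 - 96 ≡ 11; y = λ·(48 - 11) - 81 ≡ 24. → (11, 24)
3P: (11, 24) + (48, 81). λ = (81 - 24)/(48 - 11) ≡ 57/37 mod 89. 37⁻¹ ≡ 77 (mod 89), so λ ≡ 28.
  x = λ² - 11 - 48 = 784 - 59 ≡ 13; y = λ·(11 - 13) - 24 ≡ 9. → (13, 9)
4P: (13, 9) + (48, 81). λ = (81 - 9)/(48 - 13) ≡ 72/35 mod 89. 35⁻¹ ≡ 28 (mod 89), so λ ≡ 58.
  x = λ² - 13 - 48 = 3364 - 61 ≡ 10; y = λ·(13 - 10) - 9 ≡ 76. → (10, 76)
5P: (10, 76) + (48, 81). λ = (81 - 76)/(48 - 10) ≡ 5/38 mod 89. 38⁻¹ ≡ 82 (mod 89), so λ ≡ 54.
  x = λ² - 10 - 48 = 2916 - 58 ≡ 10; y = λ·(10 - 10) - 76 ≡ 13. → (10, 13)
6P: (10, 13) + (48, 81). λ = (81 - 13)/(48 - 10) ≡ 68/38 mod 89. 38⁻¹ ≡ 82 (mod 89) since 38·82 = 3116 ≡ 1, so λ ≡ 58.
  x = λ² - 10 - 48 = 3364 - 58 ≡ 13; y = λ·(10 - 13) - 13 ≡ 80. → (13, 80)
7P: (13, 80) + (48, 81). λ = (81 - 80)/(48 - 13) ≡ 1/35 mod 89. 35⁻¹ ≡ 28 (mod 89) since 35·28 = 980 ≡ 1, so λ ≡ 28.
  x = λ² - 13 - 48 = 784 - 61 ≡ 11; y = λ·(13 - 11) - 80 ≡ 65. → (11, 65)
8P: (11, 65) + (48, 81). λ = (81 - 65)/(48 - 11) ≡ 16/37 mod 89. 37⁻¹ ≡ 77 (mod 89), so λ ≡ 75.
  x = λ² - 11 - 48 = 5625 - 59 ≡ 48; y = λ·(11 - 48) - 65 ≡ 8. → (48, 8)
9P: (48, 8) + (48, 81): same x and y₁ ≡ -y₂, so the sum is ∞.
9P = ∞, so the order is 9.

9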